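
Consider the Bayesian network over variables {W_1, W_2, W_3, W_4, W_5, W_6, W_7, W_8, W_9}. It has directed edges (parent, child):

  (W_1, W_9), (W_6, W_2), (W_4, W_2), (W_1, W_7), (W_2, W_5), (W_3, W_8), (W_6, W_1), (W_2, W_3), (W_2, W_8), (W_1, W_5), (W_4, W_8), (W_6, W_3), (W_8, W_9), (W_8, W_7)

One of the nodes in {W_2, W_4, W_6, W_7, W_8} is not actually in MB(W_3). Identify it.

W_7

The Markov blanket of a node is its parents, its children, and the other parents of its children.
Ch(W_3) = {W_8}.
W_3's parents: W_2, W_6.
Other parents of W_3's children:
  parents(W_8) \ {W_3} = {W_2, W_4}.
MB(W_3) = {W_2, W_4, W_6, W_8}.
W_7 is neither a parent, child, nor co-parent of W_3, so it does not belong.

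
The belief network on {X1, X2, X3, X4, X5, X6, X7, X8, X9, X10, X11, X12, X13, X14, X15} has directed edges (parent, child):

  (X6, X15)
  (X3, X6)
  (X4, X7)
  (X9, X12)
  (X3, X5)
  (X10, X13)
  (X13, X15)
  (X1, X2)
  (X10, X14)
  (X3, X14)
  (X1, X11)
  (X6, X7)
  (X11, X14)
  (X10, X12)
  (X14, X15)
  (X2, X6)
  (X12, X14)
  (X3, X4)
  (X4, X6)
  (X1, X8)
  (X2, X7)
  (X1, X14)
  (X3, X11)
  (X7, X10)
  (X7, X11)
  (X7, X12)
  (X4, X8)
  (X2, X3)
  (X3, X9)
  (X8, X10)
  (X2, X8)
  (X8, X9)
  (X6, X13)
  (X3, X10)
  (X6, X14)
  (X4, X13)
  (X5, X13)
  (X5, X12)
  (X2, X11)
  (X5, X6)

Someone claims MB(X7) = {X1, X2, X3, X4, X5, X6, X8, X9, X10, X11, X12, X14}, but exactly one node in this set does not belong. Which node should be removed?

X14

Parents of X7: X2, X4, X6.
Ch(X7) = {X10, X11, X12}.
For each child, the remaining parents (spouses of X7):
  parents(X10) \ {X7} = {X3, X8}.
  parents(X11) \ {X7} = {X1, X2, X3}.
  X12 also has parents X5, X9, X10.
MB(X7) = {X1, X2, X3, X4, X5, X6, X8, X9, X10, X11, X12}.
X14 is neither a parent, child, nor co-parent of X7, so it does not belong.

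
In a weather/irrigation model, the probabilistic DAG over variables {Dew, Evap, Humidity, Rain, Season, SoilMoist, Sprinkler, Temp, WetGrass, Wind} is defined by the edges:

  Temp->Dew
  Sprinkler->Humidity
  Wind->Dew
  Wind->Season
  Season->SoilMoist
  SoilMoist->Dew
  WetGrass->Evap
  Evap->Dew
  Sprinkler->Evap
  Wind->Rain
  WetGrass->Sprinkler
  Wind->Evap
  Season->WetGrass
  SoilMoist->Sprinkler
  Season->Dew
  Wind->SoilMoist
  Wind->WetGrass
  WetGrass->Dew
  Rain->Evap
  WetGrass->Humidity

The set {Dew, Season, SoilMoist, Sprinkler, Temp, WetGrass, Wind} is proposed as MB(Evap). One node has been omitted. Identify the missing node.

A node's Markov blanket = Pa ∪ Ch ∪ (parents of Ch other than the node itself).
Pa(Evap) = {Rain, Sprinkler, WetGrass, Wind}.
Evap's children: Dew.
Other parents of Evap's children:
  Dew's other parents are Season, SoilMoist, Temp, WetGrass, Wind.
MB(Evap) = {Dew, Rain, Season, SoilMoist, Sprinkler, Temp, WetGrass, Wind}.
Comparing with the claimed set, Rain is missing.

Rain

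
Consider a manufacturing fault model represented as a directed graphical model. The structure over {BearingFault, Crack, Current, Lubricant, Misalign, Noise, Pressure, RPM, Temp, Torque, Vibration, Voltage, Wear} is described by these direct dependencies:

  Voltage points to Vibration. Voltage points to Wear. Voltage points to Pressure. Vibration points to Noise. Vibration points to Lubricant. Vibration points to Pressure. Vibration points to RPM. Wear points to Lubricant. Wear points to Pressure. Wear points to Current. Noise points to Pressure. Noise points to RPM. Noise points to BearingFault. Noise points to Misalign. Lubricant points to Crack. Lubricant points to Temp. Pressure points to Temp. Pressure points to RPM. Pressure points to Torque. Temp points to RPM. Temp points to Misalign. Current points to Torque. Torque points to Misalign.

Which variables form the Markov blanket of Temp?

{Lubricant, Misalign, Noise, Pressure, RPM, Torque, Vibration}

Temp has children Misalign, RPM.
Parents of Temp: Lubricant, Pressure.
Parents of each child, excluding Temp:
  RPM: Noise, Pressure, Vibration
  Misalign: Noise, Torque
MB(Temp) = {Lubricant, Misalign, Noise, Pressure, RPM, Torque, Vibration}.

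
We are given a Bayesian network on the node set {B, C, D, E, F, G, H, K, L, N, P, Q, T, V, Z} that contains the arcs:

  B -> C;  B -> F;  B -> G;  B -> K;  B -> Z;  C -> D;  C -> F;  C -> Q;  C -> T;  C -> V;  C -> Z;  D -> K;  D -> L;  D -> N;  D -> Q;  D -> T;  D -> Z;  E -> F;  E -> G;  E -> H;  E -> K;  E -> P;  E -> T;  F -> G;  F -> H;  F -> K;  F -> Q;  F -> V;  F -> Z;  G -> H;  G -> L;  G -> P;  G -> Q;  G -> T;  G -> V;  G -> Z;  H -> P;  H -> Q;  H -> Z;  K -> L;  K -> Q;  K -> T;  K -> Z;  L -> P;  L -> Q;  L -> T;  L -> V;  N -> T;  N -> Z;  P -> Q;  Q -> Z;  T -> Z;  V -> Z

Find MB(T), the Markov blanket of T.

Recall MB(v) = parents ∪ children ∪ spouses, where spouses are the other parents of v's children.
T's parents: C, D, E, G, K, L, N.
T has child Z.
Other parents of T's children:
  Z: B, C, D, F, G, H, K, N, Q, V
Union: {C, D, E, G, K, L, N} ∪ {Z} ∪ {B, C, D, F, G, H, K, N, Q, V} = {B, C, D, E, F, G, H, K, L, N, Q, V, Z}.

{B, C, D, E, F, G, H, K, L, N, Q, V, Z}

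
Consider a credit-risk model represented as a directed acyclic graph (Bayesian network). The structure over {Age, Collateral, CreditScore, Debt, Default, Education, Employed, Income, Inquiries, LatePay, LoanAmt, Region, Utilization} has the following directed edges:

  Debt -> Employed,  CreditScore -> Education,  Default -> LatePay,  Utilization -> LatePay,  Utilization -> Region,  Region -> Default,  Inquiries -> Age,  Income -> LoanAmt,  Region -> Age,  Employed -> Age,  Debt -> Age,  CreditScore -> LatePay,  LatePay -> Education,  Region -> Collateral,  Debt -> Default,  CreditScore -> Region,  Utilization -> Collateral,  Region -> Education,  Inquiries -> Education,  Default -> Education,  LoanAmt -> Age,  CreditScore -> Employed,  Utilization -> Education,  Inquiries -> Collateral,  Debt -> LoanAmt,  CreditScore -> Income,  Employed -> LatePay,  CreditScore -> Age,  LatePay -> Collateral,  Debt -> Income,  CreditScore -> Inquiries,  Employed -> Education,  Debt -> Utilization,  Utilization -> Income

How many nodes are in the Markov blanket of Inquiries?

11

Inquiries's parents: CreditScore.
Ch(Inquiries) = {Age, Collateral, Education}.
Parents of each child, excluding Inquiries:
  parents(Age) \ {Inquiries} = {CreditScore, Debt, Employed, LoanAmt, Region}.
  Education also has parents CreditScore, Default, Employed, LatePay, Region, Utilization.
  Collateral's other parents are LatePay, Region, Utilization.
MB(Inquiries) = {Age, Collateral, CreditScore, Debt, Default, Education, Employed, LatePay, LoanAmt, Region, Utilization}, which has 11 nodes.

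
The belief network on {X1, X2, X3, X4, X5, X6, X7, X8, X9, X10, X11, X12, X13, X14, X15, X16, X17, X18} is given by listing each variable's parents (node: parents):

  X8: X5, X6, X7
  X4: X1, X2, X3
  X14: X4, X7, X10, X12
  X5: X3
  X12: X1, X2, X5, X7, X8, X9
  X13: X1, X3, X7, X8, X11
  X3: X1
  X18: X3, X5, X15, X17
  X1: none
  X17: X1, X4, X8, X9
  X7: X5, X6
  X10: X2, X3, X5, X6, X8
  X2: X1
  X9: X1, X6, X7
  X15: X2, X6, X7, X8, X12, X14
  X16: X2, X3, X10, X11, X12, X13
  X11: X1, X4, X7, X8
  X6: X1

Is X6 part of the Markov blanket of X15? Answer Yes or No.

X6 is a parent of X15.
So X6 ∈ MB(X15).

Yes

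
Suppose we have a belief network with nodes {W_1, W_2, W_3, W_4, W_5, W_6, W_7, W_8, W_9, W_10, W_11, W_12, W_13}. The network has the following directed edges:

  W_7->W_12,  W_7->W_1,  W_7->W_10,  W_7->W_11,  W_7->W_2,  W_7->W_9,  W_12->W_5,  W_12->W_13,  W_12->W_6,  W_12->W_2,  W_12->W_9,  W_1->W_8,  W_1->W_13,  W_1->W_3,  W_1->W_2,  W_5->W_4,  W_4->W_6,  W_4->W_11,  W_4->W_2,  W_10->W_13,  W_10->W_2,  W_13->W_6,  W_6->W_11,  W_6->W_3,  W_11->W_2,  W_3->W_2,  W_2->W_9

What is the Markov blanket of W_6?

The Markov blanket of a node is its parents, its children, and the other parents of its children.
Pa(W_6) = {W_4, W_12, W_13}.
Children of W_6: W_3, W_11.
Parents of each child, excluding W_6:
  W_11's other parents are W_4, W_7.
  parents(W_3) \ {W_6} = {W_1}.
Union: {W_4, W_12, W_13} ∪ {W_3, W_11} ∪ {W_1, W_4, W_7} = {W_1, W_3, W_4, W_7, W_11, W_12, W_13}.

{W_1, W_3, W_4, W_7, W_11, W_12, W_13}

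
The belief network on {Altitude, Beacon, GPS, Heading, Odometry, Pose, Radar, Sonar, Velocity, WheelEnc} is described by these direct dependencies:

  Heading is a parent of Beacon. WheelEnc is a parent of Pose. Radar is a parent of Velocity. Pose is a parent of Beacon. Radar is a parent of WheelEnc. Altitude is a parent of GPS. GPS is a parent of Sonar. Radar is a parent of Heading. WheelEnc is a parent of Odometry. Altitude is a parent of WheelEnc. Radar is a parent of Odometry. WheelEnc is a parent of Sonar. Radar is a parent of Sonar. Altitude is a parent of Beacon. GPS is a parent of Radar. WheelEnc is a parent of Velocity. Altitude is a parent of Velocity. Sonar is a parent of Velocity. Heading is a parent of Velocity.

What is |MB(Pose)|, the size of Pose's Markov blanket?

The Markov blanket of a node is its parents, its children, and the other parents of its children.
Pose has parent WheelEnc.
Children of Pose: Beacon.
For each child, the remaining parents (spouses of Pose):
  Beacon also has parents Altitude, Heading.
MB(Pose) = {Altitude, Beacon, Heading, WheelEnc}, which has 4 nodes.

4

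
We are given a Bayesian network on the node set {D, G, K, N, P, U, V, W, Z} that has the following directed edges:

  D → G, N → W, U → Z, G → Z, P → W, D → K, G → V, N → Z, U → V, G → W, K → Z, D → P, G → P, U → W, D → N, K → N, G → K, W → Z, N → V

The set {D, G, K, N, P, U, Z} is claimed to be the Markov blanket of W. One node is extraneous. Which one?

The Markov blanket of a node is its parents, its children, and the other parents of its children.
W has parents G, N, P, U.
W's children: Z.
Parents of each child, excluding W:
  Z's other parents are G, K, N, U.
MB(W) = {G, K, N, P, U, Z}.
D is neither a parent, child, nor co-parent of W, so it does not belong.

D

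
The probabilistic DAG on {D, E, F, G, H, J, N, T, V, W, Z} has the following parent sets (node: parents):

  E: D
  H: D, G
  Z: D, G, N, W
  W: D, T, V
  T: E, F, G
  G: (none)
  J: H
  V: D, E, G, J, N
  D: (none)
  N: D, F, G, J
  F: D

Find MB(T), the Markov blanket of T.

T has child W.
Pa(T) = {E, F, G}.
Co-parents of T (other parents of its children):
  W also has parents D, V.
Union: {E, F, G} ∪ {W} ∪ {D, V} = {D, E, F, G, V, W}.

{D, E, F, G, V, W}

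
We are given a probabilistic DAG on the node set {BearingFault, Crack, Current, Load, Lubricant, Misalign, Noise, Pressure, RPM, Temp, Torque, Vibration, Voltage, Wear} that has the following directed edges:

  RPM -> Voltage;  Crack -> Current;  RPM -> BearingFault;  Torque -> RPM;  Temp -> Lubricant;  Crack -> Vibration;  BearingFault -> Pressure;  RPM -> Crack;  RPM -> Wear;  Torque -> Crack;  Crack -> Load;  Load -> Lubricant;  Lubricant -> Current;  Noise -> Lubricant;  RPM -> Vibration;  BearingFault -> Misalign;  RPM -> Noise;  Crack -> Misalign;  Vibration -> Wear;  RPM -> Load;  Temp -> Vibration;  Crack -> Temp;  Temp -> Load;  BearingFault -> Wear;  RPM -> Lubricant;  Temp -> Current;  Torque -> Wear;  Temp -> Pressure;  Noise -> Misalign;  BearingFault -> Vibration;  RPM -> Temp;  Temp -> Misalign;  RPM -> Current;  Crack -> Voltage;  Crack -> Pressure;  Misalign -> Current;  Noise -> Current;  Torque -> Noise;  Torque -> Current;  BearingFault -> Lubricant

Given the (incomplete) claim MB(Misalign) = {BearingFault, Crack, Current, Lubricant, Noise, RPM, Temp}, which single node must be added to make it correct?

Torque

Pa(Misalign) = {BearingFault, Crack, Noise, Temp}.
Ch(Misalign) = {Current}.
Parents of each child, excluding Misalign:
  Current's other parents are Crack, Lubricant, Noise, RPM, Temp, Torque.
MB(Misalign) = {BearingFault, Crack, Current, Lubricant, Noise, RPM, Temp, Torque}.
Comparing with the claimed set, Torque is missing.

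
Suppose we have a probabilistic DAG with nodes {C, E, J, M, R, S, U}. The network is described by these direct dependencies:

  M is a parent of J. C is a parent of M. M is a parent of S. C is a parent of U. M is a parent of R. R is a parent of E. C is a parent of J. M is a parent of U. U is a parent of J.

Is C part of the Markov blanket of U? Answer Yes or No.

C is a parent of U.
So C ∈ MB(U).

Yes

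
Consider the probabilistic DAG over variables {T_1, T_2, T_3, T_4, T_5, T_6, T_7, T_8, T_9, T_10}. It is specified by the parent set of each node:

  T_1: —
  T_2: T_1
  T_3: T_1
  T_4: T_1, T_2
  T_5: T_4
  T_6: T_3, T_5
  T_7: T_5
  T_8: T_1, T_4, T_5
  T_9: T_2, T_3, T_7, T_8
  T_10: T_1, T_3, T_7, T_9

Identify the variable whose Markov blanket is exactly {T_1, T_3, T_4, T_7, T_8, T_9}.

The target node must have every member of {T_1, T_3, T_4, T_7, T_8, T_9} as a parent, child, or co-parent, and no others.
Parents of T_2: T_1; children: T_4, T_9; co-parents: T_1, T_3, T_7, T_8.
These exactly cover the given set, so the node is T_2.

T_2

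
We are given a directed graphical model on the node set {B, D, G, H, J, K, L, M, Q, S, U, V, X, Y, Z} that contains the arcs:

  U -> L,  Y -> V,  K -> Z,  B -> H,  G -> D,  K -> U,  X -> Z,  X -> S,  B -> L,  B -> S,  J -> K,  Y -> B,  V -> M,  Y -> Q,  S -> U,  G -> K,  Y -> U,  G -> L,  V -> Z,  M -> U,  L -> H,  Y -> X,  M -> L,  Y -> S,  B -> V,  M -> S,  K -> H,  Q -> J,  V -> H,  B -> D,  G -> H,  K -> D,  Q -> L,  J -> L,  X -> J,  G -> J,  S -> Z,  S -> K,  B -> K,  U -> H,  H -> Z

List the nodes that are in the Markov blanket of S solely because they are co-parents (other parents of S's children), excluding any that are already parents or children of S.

{G, H, J, V}

Children of S: K, U, Z.
  K also has parents B, G, J.
  U also has parents K, M, Y.
  Z also has parents H, K, V, X.
Excluding nodes already adjacent to S (B, K, M, U, X, Y, Z), the co-parent-only contribution is {G, H, J, V}.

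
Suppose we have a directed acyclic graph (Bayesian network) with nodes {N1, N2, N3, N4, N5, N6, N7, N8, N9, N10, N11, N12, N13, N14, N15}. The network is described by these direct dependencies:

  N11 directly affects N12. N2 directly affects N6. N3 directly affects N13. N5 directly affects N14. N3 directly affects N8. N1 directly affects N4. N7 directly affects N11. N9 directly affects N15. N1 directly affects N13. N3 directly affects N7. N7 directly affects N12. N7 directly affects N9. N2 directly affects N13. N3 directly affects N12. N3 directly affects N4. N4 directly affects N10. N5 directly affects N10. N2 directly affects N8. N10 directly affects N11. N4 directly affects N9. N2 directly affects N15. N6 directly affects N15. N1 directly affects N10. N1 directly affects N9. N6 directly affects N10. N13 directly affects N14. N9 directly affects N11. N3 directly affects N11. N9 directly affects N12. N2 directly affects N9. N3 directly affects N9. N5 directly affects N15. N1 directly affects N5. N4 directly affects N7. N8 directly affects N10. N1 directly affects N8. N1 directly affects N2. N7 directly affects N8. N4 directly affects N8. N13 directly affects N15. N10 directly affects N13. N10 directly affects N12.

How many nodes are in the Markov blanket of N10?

The Markov blanket of a node is its parents, its children, and the other parents of its children.
N10 has parents N1, N4, N5, N6, N8.
Ch(N10) = {N11, N12, N13}.
Co-parents of N10 (other parents of its children):
  N11: N3, N7, N9
  N12: N3, N7, N9, N11
  N13: N1, N2, N3
MB(N10) = {N1, N2, N3, N4, N5, N6, N7, N8, N9, N11, N12, N13}, which has 12 nodes.

12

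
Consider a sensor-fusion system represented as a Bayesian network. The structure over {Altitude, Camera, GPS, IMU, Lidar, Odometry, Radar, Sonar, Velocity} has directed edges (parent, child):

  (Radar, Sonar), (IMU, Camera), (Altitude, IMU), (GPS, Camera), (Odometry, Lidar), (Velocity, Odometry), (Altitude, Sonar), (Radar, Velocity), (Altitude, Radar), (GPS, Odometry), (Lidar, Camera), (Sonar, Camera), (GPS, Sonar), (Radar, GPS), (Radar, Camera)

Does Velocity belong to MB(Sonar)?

By definition, MB(Sonar) is built from Sonar's parents, Sonar's children, and the co-parents of Sonar.
Parents of Sonar: Altitude, GPS, Radar.
Sonar has child Camera.
For each child, the remaining parents (spouses of Sonar):
  Camera's other parents are GPS, IMU, Lidar, Radar.
MB(Sonar) = {Altitude, Camera, GPS, IMU, Lidar, Radar}; Velocity is not in this set.

No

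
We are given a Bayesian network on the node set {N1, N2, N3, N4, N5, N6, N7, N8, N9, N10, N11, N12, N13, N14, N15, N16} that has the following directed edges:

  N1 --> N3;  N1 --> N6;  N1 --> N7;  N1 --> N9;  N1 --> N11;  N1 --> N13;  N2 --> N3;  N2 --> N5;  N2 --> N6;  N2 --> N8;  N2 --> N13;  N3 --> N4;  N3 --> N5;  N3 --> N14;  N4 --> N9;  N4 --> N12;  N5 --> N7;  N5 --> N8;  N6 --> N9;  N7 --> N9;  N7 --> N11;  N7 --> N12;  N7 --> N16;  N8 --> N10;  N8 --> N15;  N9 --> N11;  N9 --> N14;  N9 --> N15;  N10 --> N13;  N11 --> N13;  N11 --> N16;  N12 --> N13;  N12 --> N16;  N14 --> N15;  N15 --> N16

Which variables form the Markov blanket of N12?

{N1, N2, N4, N7, N10, N11, N13, N15, N16}

A node's Markov blanket = Pa ∪ Ch ∪ (parents of Ch other than the node itself).
Parents of N12: N4, N7.
Children of N12: N13, N16.
Co-parents of N12 (other parents of its children):
  N13 also has parents N1, N2, N10, N11.
  N16 also has parents N7, N11, N15.
So the Markov blanket of N12 is {N1, N2, N4, N7, N10, N11, N13, N15, N16}.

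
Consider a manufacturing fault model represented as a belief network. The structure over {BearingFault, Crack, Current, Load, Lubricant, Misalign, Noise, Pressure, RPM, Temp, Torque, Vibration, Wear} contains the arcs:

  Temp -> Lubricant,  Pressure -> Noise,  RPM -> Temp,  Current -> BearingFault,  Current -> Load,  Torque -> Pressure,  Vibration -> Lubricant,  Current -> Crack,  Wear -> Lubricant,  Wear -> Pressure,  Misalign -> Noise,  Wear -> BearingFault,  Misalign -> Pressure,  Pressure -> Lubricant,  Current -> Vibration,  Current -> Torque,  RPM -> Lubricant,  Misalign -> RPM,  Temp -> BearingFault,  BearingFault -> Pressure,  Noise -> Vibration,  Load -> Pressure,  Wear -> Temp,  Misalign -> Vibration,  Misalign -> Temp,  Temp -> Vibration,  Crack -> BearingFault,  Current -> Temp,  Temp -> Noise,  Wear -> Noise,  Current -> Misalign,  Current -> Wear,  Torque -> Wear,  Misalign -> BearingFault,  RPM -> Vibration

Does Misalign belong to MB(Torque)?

Yes

Misalign is a co-parent of Torque: both are parents of Pressure.
So Misalign ∈ MB(Torque).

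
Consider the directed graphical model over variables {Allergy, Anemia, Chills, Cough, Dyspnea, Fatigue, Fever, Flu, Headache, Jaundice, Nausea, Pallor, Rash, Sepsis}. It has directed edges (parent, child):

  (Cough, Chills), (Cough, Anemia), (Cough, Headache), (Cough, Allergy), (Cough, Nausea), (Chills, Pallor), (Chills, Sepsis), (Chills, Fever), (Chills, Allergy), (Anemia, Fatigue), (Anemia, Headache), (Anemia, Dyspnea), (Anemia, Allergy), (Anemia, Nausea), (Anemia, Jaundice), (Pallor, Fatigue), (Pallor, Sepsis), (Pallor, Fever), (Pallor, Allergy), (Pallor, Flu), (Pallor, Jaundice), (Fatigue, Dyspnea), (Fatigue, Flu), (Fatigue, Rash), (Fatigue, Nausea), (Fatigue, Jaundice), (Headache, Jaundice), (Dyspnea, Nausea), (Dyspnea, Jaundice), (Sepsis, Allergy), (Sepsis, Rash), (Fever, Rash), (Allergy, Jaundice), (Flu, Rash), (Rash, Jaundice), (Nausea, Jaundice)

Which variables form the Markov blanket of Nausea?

A node's Markov blanket = Pa ∪ Ch ∪ (parents of Ch other than the node itself).
Children of Nausea: Jaundice.
Nausea's parents: Anemia, Cough, Dyspnea, Fatigue.
For each child, the remaining parents (spouses of Nausea):
  Jaundice also has parents Allergy, Anemia, Dyspnea, Fatigue, Headache, Pallor, Rash.
Union: {Anemia, Cough, Dyspnea, Fatigue} ∪ {Jaundice} ∪ {Allergy, Anemia, Dyspnea, Fatigue, Headache, Pallor, Rash} = {Allergy, Anemia, Cough, Dyspnea, Fatigue, Headache, Jaundice, Pallor, Rash}.

{Allergy, Anemia, Cough, Dyspnea, Fatigue, Headache, Jaundice, Pallor, Rash}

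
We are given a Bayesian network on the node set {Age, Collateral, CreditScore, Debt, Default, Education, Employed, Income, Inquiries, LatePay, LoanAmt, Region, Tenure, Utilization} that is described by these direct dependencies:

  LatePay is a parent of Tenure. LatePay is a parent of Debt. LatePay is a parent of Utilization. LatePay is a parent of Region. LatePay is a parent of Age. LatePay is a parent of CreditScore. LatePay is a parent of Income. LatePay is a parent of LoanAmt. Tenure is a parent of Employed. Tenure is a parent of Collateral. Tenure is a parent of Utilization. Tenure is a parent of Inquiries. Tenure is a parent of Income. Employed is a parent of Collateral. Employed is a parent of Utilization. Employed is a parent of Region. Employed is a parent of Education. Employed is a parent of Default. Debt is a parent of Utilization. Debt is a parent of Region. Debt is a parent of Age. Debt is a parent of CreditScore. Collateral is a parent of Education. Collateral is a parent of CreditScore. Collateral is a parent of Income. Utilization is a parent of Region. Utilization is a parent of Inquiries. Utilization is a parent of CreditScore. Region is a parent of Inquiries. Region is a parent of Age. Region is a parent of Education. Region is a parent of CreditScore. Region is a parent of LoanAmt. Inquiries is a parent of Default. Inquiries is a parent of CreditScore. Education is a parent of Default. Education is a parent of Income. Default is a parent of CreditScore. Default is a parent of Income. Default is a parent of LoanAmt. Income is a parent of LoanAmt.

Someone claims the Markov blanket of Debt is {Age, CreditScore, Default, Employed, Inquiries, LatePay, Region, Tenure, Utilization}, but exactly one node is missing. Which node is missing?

Collateral

The Markov blanket of a node is its parents, its children, and the other parents of its children.
Ch(Debt) = {Age, CreditScore, Region, Utilization}.
Pa(Debt) = {LatePay}.
Co-parents of Debt (other parents of its children):
  parents(Utilization) \ {Debt} = {Employed, LatePay, Tenure}.
  parents(Region) \ {Debt} = {Employed, LatePay, Utilization}.
  parents(Age) \ {Debt} = {LatePay, Region}.
  CreditScore also has parents Collateral, Default, Inquiries, LatePay, Region, Utilization.
MB(Debt) = {Age, Collateral, CreditScore, Default, Employed, Inquiries, LatePay, Region, Tenure, Utilization}.
Comparing with the claimed set, Collateral is missing.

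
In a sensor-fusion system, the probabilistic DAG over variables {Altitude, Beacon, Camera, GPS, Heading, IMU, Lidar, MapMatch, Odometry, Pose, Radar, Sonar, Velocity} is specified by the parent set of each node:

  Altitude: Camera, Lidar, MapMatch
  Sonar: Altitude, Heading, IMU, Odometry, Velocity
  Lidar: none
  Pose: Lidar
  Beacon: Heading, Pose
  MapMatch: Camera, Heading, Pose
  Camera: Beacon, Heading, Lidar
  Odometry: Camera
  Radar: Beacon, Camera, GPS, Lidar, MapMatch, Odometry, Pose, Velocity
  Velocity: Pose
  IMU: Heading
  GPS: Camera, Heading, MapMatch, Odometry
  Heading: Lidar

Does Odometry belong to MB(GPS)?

Yes

Odometry is a parent of GPS.
So Odometry ∈ MB(GPS).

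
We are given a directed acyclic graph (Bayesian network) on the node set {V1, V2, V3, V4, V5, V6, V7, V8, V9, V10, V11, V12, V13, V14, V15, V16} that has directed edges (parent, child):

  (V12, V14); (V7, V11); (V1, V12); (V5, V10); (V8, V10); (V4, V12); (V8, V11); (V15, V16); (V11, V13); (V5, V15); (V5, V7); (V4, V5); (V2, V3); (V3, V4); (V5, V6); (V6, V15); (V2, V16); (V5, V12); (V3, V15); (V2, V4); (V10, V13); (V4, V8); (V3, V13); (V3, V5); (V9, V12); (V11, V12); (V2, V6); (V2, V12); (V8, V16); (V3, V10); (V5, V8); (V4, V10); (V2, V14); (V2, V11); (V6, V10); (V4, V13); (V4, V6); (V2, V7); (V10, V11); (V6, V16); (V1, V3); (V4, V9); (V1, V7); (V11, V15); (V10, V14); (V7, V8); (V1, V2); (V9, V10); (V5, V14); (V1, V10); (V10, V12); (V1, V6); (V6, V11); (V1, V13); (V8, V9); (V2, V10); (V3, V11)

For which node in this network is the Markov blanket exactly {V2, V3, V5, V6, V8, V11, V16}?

V15

The target node must have every member of {V2, V3, V5, V6, V8, V11, V16} as a parent, child, or co-parent, and no others.
Parents of V15: V3, V5, V6, V11; children: V16; co-parents: V2, V6, V8.
These exactly cover the given set, so the node is V15.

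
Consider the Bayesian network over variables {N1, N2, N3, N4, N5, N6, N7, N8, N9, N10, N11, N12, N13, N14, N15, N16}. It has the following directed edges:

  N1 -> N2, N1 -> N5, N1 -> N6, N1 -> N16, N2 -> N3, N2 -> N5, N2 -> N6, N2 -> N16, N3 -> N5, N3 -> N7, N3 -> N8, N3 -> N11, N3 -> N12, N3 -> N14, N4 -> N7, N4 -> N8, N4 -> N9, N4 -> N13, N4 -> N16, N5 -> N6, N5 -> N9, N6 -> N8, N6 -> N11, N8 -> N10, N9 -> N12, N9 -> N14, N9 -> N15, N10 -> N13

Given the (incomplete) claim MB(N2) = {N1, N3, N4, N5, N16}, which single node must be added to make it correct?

By definition, MB(N2) is built from N2's parents, N2's children, and the co-parents of N2.
N2 has parent N1.
N2's children: N3, N5, N6, N16.
Parents of each child, excluding N2:
  N3 has no other parent.
  N5 also has parents N1, N3.
  parents(N6) \ {N2} = {N1, N5}.
  N16's other parents are N1, N4.
MB(N2) = {N1, N3, N4, N5, N6, N16}.
Comparing with the claimed set, N6 is missing.

N6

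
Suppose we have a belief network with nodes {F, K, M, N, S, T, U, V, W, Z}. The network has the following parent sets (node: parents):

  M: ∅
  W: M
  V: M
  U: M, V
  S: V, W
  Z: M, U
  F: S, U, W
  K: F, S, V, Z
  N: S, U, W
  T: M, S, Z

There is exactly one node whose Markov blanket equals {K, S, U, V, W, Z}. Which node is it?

The target node must have every member of {K, S, U, V, W, Z} as a parent, child, or co-parent, and no others.
Parents of F: S, U, W; children: K; co-parents: S, V, Z.
These exactly cover the given set, so the node is F.

F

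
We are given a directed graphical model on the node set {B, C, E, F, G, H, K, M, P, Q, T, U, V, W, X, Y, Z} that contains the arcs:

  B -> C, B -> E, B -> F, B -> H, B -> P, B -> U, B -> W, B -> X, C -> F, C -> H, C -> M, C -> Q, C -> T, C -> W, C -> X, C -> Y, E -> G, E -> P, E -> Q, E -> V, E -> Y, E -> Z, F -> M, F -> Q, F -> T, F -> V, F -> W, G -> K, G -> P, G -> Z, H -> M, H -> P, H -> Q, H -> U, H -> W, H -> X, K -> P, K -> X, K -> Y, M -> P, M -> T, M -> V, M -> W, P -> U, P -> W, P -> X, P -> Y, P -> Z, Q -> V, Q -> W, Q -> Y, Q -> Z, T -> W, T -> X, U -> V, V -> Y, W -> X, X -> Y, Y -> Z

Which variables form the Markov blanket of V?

Recall MB(v) = parents ∪ children ∪ spouses, where spouses are the other parents of v's children.
Parents of V: E, F, M, Q, U.
V has child Y.
Parents of each child, excluding V:
  Y's other parents are C, E, K, P, Q, X.
Taking the union gives {C, E, F, K, M, P, Q, U, X, Y}.

{C, E, F, K, M, P, Q, U, X, Y}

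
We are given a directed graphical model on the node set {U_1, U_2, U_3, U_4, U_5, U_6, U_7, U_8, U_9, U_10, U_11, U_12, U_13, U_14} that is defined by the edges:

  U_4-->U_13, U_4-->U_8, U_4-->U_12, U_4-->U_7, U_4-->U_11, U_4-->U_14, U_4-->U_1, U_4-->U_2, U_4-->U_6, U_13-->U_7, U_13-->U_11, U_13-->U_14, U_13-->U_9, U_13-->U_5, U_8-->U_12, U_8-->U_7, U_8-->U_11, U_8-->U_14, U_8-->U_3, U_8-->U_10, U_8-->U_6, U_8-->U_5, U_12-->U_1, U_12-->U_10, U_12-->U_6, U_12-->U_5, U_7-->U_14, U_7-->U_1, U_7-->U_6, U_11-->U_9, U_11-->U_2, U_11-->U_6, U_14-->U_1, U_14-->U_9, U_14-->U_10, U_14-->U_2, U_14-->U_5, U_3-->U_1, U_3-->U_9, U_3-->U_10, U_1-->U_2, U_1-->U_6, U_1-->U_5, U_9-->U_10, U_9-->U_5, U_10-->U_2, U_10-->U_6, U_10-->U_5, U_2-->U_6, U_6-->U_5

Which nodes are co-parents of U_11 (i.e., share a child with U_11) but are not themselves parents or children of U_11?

{U_1, U_3, U_7, U_10, U_12, U_14}

Children of U_11: U_2, U_6, U_9.
  U_9: U_3, U_13, U_14
  U_2: U_1, U_4, U_10, U_14
  U_6: U_1, U_2, U_4, U_7, U_8, U_10, U_12
Excluding nodes already adjacent to U_11 (U_2, U_4, U_6, U_8, U_9, U_13), the co-parent-only contribution is {U_1, U_3, U_7, U_10, U_12, U_14}.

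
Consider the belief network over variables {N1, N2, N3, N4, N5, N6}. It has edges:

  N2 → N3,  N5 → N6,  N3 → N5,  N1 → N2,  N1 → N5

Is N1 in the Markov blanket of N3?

Yes

N1 is a co-parent of N3: both are parents of N5.
So N1 ∈ MB(N3).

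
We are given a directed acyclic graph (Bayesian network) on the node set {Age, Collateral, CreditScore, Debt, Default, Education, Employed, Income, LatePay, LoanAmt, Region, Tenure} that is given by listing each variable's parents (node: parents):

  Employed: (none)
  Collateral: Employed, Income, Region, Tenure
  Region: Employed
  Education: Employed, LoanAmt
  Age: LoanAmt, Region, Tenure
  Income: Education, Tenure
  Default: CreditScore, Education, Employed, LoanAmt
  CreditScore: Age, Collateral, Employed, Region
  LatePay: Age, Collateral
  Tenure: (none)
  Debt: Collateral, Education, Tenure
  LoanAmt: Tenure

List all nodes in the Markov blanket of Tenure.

Tenure's parents: none.
Ch(Tenure) = {Age, Collateral, Debt, Income, LoanAmt}.
Parents of each child, excluding Tenure:
  LoanAmt has no other parent.
  Age also has parents LoanAmt, Region.
  parents(Income) \ {Tenure} = {Education}.
  Collateral's other parents are Employed, Income, Region.
  Debt also has parents Collateral, Education.
Taking the union gives {Age, Collateral, Debt, Education, Employed, Income, LoanAmt, Region}.

{Age, Collateral, Debt, Education, Employed, Income, LoanAmt, Region}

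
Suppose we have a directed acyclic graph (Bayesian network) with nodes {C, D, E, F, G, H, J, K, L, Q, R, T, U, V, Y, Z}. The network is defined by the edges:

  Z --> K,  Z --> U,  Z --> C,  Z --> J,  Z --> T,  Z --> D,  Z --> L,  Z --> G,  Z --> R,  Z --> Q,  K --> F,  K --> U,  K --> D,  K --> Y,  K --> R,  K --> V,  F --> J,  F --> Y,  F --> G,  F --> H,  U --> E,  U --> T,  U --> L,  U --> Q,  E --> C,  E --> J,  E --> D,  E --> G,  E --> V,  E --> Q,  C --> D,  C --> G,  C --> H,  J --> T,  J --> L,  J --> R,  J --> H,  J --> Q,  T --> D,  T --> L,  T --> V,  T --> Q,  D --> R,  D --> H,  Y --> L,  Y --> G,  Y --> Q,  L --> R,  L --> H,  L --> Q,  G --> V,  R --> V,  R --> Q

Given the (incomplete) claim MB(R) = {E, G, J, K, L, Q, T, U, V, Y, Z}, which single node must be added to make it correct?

D

The Markov blanket of a node is its parents, its children, and the other parents of its children.
R has parents D, J, K, L, Z.
R has children Q, V.
Co-parents of R (other parents of its children):
  V: E, G, K, T
  Q: E, J, L, T, U, Y, Z
MB(R) = {D, E, G, J, K, L, Q, T, U, V, Y, Z}.
Comparing with the claimed set, D is missing.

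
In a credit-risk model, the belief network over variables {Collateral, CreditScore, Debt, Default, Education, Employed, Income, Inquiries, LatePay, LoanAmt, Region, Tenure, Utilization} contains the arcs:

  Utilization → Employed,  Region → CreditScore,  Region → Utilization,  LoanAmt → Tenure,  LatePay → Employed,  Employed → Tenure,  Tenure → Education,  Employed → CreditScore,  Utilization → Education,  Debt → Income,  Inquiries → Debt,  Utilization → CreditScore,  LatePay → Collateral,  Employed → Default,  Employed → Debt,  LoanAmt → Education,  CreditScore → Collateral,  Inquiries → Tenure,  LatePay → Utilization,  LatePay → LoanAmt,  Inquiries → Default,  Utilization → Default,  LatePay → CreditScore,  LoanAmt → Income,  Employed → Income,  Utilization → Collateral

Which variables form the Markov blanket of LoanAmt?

By definition, MB(LoanAmt) is built from LoanAmt's parents, LoanAmt's children, and the co-parents of LoanAmt.
Parents of LoanAmt: LatePay.
Children of LoanAmt: Education, Income, Tenure.
Parents of each child, excluding LoanAmt:
  Tenure: Employed, Inquiries
  Income: Debt, Employed
  Education: Tenure, Utilization
MB(LoanAmt) = {Debt, Education, Employed, Income, Inquiries, LatePay, Tenure, Utilization}.

{Debt, Education, Employed, Income, Inquiries, LatePay, Tenure, Utilization}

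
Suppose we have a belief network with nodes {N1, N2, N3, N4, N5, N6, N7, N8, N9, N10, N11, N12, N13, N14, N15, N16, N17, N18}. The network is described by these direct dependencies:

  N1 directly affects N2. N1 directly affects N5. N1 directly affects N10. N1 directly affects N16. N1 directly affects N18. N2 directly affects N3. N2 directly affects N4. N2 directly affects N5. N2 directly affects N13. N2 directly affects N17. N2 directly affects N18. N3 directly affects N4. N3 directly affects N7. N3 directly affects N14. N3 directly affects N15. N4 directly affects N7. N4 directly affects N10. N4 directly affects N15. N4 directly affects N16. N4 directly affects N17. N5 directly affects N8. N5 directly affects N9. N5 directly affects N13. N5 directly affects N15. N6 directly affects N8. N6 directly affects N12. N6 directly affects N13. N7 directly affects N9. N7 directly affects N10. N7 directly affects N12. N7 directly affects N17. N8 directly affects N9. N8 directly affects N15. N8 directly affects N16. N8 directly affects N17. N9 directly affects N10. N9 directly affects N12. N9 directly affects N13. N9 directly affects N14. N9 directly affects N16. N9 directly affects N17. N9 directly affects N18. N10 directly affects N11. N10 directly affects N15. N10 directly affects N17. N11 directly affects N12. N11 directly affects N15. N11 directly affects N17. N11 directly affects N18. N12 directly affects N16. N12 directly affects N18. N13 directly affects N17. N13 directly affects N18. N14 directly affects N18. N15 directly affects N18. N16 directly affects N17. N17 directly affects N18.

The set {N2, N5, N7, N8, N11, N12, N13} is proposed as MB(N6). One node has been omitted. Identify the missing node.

N9

N6's parents: none.
Ch(N6) = {N8, N12, N13}.
For each child, the remaining parents (spouses of N6):
  parents(N8) \ {N6} = {N5}.
  N12 also has parents N7, N9, N11.
  N13 also has parents N2, N5, N9.
MB(N6) = {N2, N5, N7, N8, N9, N11, N12, N13}.
Comparing with the claimed set, N9 is missing.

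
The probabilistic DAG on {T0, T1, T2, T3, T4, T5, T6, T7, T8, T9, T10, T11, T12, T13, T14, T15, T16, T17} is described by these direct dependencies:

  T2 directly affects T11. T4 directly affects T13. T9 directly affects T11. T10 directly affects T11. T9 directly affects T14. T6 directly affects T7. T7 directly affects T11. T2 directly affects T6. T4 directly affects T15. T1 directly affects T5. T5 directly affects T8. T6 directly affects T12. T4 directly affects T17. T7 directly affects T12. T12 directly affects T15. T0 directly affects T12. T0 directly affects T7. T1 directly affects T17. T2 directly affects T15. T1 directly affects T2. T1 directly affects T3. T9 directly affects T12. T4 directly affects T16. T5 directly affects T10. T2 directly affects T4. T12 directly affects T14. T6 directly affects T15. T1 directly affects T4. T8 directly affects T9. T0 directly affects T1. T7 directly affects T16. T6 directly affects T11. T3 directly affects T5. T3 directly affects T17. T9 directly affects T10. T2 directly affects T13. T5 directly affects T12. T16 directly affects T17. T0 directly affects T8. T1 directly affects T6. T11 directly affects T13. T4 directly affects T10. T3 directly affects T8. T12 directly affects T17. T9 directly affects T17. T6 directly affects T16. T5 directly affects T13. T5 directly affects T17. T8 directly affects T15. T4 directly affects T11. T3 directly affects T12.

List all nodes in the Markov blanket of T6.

{T0, T1, T2, T3, T4, T5, T7, T8, T9, T10, T11, T12, T15, T16}

Children of T6: T7, T11, T12, T15, T16.
T6's parents: T1, T2.
For each child, the remaining parents (spouses of T6):
  T7 also has parent T0.
  T11 also has parents T2, T4, T7, T9, T10.
  T12 also has parents T0, T3, T5, T7, T9.
  parents(T15) \ {T6} = {T2, T4, T8, T12}.
  parents(T16) \ {T6} = {T4, T7}.
Union: {T1, T2} ∪ {T7, T11, T12, T15, T16} ∪ {T0, T2, T3, T4, T5, T7, T8, T9, T10, T12} = {T0, T1, T2, T3, T4, T5, T7, T8, T9, T10, T11, T12, T15, T16}.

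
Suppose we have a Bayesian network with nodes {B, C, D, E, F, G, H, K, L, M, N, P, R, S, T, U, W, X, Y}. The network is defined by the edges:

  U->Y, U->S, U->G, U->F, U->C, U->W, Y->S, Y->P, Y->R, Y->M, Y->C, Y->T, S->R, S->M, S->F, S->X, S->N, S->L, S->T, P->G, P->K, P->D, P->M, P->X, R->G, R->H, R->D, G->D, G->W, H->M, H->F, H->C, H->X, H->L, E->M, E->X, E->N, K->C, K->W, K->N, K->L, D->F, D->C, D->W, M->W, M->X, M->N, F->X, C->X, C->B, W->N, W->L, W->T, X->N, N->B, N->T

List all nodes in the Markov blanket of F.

{C, D, E, H, M, P, S, U, X}

Pa(F) = {D, H, S, U}.
Children of F: X.
Parents of each child, excluding F:
  X: C, E, H, M, P, S
Taking the union gives {C, D, E, H, M, P, S, U, X}.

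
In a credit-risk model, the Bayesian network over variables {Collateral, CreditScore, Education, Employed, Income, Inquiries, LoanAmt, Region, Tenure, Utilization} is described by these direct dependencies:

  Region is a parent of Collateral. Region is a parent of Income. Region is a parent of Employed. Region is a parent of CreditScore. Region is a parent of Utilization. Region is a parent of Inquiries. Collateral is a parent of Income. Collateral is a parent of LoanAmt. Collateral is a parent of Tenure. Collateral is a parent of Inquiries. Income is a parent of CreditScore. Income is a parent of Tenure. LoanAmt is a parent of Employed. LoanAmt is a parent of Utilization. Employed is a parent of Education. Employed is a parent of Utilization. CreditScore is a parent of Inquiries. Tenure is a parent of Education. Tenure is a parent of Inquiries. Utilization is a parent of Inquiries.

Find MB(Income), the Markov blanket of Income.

Recall MB(v) = parents ∪ children ∪ spouses, where spouses are the other parents of v's children.
Pa(Income) = {Collateral, Region}.
Ch(Income) = {CreditScore, Tenure}.
Parents of each child, excluding Income:
  CreditScore also has parent Region.
  Tenure's other parent is Collateral.
So the Markov blanket of Income is {Collateral, CreditScore, Region, Tenure}.

{Collateral, CreditScore, Region, Tenure}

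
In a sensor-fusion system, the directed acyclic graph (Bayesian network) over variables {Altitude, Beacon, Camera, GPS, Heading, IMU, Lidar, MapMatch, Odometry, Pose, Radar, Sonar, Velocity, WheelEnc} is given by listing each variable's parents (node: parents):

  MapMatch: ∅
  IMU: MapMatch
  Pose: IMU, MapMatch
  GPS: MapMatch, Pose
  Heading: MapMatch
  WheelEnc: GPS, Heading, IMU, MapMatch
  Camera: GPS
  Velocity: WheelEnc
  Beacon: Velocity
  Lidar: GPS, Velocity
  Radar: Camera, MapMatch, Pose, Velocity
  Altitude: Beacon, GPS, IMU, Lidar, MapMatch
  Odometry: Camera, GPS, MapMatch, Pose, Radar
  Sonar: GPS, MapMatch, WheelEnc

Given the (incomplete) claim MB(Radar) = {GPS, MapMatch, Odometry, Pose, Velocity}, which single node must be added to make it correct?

Parents of Radar: Camera, MapMatch, Pose, Velocity.
Radar's children: Odometry.
Parents of each child, excluding Radar:
  parents(Odometry) \ {Radar} = {Camera, GPS, MapMatch, Pose}.
MB(Radar) = {Camera, GPS, MapMatch, Odometry, Pose, Velocity}.
Comparing with the claimed set, Camera is missing.

Camera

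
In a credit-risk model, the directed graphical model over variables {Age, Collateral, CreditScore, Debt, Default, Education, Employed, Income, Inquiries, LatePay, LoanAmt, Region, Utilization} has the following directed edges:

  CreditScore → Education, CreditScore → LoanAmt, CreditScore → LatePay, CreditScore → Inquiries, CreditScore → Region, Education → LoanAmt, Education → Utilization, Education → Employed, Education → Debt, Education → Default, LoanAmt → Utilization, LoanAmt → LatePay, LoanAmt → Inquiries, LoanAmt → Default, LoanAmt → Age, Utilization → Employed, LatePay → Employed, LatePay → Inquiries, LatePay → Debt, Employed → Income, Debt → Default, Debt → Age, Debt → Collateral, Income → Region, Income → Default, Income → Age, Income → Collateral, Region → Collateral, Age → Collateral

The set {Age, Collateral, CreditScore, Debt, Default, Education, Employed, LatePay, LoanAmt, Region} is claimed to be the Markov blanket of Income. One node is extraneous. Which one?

LatePay

Recall MB(v) = parents ∪ children ∪ spouses, where spouses are the other parents of v's children.
Parents of Income: Employed.
Children of Income: Age, Collateral, Default, Region.
Co-parents of Income (other parents of its children):
  parents(Region) \ {Income} = {CreditScore}.
  Default also has parents Debt, Education, LoanAmt.
  Age also has parents Debt, LoanAmt.
  parents(Collateral) \ {Income} = {Age, Debt, Region}.
MB(Income) = {Age, Collateral, CreditScore, Debt, Default, Education, Employed, LoanAmt, Region}.
LatePay is neither a parent, child, nor co-parent of Income, so it does not belong.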